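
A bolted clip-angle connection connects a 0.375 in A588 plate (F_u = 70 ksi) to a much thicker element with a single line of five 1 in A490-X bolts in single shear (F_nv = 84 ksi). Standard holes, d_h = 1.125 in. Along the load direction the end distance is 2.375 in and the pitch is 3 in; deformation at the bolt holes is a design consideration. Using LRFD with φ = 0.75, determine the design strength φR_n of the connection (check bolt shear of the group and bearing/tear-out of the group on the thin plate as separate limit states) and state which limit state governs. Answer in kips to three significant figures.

220 kips (bearing governs)

Bolt shear: A_b = π·1²/4 = 0.7854 in²; R_n = 84 × 0.7854 × 5 × 1 = 329.9 kips → 0.75 × 329.9 = 247 kips.
Bearing (1.2 l_c t F_u ≤ 2.4 d t F_u): upper limit = 2.4·1·0.375·70 = 63 kips.
  Edge l_c = 2.375 − 1.125/2 = 1.812 → r_n = 57.09 kips; interior l_c = 3 − 1.125 = 1.875 → r_n = 59.06 kips.
  R_n,bearing = 1·57.09 + 4·59.06 = 293.3 kips → 0.75 × 293.3 = 220 kips.
Bearing governs: 220 kips.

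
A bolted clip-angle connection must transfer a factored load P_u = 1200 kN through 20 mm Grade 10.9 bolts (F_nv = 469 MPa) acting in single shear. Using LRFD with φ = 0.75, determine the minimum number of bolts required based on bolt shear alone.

A_b = π·20²/4 = 314.2 mm².
Per-bolt design strength φR_n = 0.75 × 469 × 314.2 × 1 / 1000 = 110.5 kN.
n ≥ 1200 / 110.5 = 10.86 → use 11 bolts.

11 bolts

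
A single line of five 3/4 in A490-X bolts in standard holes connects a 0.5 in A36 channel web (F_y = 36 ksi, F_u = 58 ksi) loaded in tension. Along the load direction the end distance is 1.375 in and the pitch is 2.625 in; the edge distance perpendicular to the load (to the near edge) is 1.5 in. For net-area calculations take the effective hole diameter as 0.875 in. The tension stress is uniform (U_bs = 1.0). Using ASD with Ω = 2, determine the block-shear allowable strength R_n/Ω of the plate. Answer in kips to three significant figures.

Shear plane L_v = 1.375 + 4·2.625 = 11.88 in; A_gv = 11.88 × 0.5 = 5.938 in².
A_nv = (11.88 − 4.5·0.875) × 0.5 = 3.969 in².
A_nt = (1.5 − 0.5·0.875) × 0.5 = 0.5312 in².
0.6 F_u A_nv = 138.1 kips; 0.6 F_y A_gv = 128.2 kips → shear yielding governs the shear term.
R_n = 128.2 + 1.0 × 58 × 0.5312 = 159.1 kips.
Allowable strength R_n/Ω = 159.1 / 2 = 79.5 kips.

79.5 kips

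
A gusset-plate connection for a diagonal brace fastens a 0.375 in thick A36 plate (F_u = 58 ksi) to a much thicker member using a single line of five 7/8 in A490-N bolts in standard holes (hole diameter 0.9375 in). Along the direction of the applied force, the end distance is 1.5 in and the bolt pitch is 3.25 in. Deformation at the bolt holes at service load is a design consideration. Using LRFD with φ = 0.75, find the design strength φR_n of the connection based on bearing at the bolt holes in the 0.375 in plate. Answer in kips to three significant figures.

157 kips

Per bolt r_n = 1.2 l_c t F_u ≤ 2.4 d t F_u; upper limit = 2.4 × 0.875 × 0.375 × 58 = 45.68 kips.
Edge bolt: l_c = 1.5 − 0.9375/2 = 1.031 in → 1.2 × 1.031 × 0.375 × 58 = 26.92 → r_n = 26.92 kips.
Interior bolts: l_c = 3.25 − 0.9375 = 2.312 in → 1.2 × 2.312 × 0.375 × 58 = 60.36 → r_n = 45.68 kips.
R_n = 1 × 26.92 + 4 × 45.68 = 209.6 kips.
Design strength φR_n = 0.75 × 209.6 = 157 kips.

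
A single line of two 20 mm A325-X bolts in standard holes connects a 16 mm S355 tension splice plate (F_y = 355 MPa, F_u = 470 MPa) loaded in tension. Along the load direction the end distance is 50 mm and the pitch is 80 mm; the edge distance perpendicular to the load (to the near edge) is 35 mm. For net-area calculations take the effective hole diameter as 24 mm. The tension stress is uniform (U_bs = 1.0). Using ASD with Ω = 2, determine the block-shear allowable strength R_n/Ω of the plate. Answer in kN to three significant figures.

Shear plane L_v = 50 + 1·80 = 130 mm; A_gv = 130 × 16 = 2080 mm².
A_nv = (130 − 1.5·24) × 16 = 1504 mm².
A_nt = (35 − 0.5·24) × 16 = 368 mm².
0.6 F_u A_nv = 424.1 kN; 0.6 F_y A_gv = 443 kN → shear rupture governs the shear term.
R_n = 424.1 + 1.0 × 470 × 368 / 1000 = 597.1 kN.
Allowable strength R_n/Ω = 597.1 / 2 = 299 kN.

299 kN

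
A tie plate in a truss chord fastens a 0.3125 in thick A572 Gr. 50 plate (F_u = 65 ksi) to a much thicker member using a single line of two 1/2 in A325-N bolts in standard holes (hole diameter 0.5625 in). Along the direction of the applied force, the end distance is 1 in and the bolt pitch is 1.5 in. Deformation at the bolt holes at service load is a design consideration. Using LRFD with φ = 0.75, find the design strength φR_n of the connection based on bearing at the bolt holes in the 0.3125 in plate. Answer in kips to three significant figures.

Per bolt r_n = 1.2 l_c t F_u ≤ 2.4 d t F_u; upper limit = 2.4 × 0.5 × 0.3125 × 65 = 24.38 kips.
Edge bolt: l_c = 1 − 0.5625/2 = 0.7188 in → 1.2 × 0.7188 × 0.3125 × 65 = 17.52 → r_n = 17.52 kips.
Interior bolts: l_c = 1.5 − 0.5625 = 0.9375 in → 1.2 × 0.9375 × 0.3125 × 65 = 22.85 → r_n = 22.85 kips.
R_n = 1 × 17.52 + 1 × 22.85 = 40.37 kips.
Design strength φR_n = 0.75 × 40.37 = 30.3 kips.

30.3 kips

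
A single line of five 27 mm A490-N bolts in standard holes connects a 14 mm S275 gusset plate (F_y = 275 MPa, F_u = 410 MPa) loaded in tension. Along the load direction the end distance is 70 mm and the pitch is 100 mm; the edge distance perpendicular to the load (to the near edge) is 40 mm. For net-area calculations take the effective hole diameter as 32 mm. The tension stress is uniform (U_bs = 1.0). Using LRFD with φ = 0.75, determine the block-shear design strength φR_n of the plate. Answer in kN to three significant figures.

Shear plane L_v = 70 + 4·100 = 470 mm; A_gv = 470 × 14 = 6580 mm².
A_nv = (470 − 4.5·32) × 14 = 4564 mm².
A_nt = (40 − 0.5·32) × 14 = 336 mm².
0.6 F_u A_nv = 1123 kN; 0.6 F_y A_gv = 1086 kN → shear yielding governs the shear term.
R_n = 1086 + 1.0 × 410 × 336 / 1000 = 1223 kN.
Design strength φR_n = 0.75 × 1223 = 918 kN.

918 kN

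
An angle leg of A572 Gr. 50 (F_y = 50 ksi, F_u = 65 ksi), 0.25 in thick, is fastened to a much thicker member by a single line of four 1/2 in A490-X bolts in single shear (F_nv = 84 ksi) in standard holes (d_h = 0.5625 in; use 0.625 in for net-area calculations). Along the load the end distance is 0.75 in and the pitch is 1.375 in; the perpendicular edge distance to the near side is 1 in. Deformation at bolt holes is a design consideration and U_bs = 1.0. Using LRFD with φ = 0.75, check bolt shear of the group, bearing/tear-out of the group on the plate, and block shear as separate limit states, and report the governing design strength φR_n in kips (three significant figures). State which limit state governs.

Bolt shear: A_b = π·0.5²/4 = 0.1963 in²; R_n = 84 × 0.1963 × 4 × 1 = 65.97 kips → 0.75 × 65.97 = 49.5 kips.
Bearing: edge l_c = 0.4688, r_n = 9.141 kips; interior l_c = 0.8125, r_n = 15.84 kips; R_n = 9.141 + 3·15.84 = 56.67 kips → 42.5 kips.
Block shear: A_gv = 1.219, A_nv = 0.6719, A_nt = 0.1719 in²; R_n = min(0.6F_uA_nv, 0.6F_yA_gv) + U_bs·F_u·A_nt = 37.38 kips → 28 kips.
Block shear governs: 28 kips.

28 kips (block shear governs)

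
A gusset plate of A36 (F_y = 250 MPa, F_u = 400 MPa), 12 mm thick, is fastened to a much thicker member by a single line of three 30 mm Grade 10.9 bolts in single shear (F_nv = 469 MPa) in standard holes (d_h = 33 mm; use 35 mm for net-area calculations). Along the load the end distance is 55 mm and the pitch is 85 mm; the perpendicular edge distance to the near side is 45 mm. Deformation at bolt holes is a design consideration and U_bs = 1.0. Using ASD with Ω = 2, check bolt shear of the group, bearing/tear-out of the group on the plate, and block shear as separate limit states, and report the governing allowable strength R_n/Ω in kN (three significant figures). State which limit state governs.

Bolt shear: A_b = π·30²/4 = 706.9 mm²; R_n = 469 × 706.9 × 3 × 1 / 1000 = 994.5 kN → 994.5 / 2 = 497 kN.
Bearing: edge l_c = 38.5, r_n = 221.8 kN; interior l_c = 52, r_n = 299.5 kN; R_n = 221.8 + 2·299.5 = 820.8 kN → 410 kN.
Block shear: A_gv = 2700, A_nv = 1650, A_nt = 330 mm²; R_n = min(0.6F_uA_nv, 0.6F_yA_gv) + U_bs·F_u·A_nt = 528 kN → 264 kN.
Block shear governs: 264 kN.

264 kN (block shear governs)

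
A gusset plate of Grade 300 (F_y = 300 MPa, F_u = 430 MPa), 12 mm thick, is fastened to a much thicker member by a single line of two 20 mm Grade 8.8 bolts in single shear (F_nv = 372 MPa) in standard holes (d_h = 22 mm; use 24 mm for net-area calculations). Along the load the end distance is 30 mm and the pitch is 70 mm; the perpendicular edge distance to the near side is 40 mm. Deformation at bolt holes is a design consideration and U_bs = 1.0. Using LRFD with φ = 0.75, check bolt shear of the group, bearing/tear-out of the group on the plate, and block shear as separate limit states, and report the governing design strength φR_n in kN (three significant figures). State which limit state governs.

175 kN (bolt shear governs)

Bolt shear: A_b = π·20²/4 = 314.2 mm²; R_n = 372 × 314.2 × 2 × 1 / 1000 = 233.7 kN → 0.75 × 233.7 = 175 kN.
Bearing: edge l_c = 19, r_n = 117.6 kN; interior l_c = 48, r_n = 247.7 kN; R_n = 117.6 + 1·247.7 = 365.3 kN → 274 kN.
Block shear: A_gv = 1200, A_nv = 768, A_nt = 336 mm²; R_n = min(0.6F_uA_nv, 0.6F_yA_gv) + U_bs·F_u·A_nt = 342.6 kN → 257 kN.
Bolt shear governs: 175 kN.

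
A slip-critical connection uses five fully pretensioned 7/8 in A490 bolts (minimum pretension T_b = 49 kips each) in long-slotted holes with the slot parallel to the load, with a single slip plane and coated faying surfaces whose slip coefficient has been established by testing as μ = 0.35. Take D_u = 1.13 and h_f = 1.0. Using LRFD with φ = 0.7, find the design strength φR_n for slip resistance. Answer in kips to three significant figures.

R_n = μ · D_u · h_f · T_b · n_s · n_b = 0.35 × 1.13 × 1.0 × 49 × 1 × 5 = 96.9 kips.
Design strength φR_n = 0.7 × 96.9 = 67.8 kips.

67.8 kips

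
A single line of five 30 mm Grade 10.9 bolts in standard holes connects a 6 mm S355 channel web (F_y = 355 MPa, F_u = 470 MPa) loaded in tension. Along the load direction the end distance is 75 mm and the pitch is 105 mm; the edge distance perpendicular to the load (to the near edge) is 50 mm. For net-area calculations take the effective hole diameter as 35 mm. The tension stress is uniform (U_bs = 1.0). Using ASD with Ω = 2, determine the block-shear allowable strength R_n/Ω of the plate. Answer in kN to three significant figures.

Shear plane L_v = 75 + 4·105 = 495 mm; A_gv = 495 × 6 = 2970 mm².
A_nv = (495 − 4.5·35) × 6 = 2025 mm².
A_nt = (50 − 0.5·35) × 6 = 195 mm².
0.6 F_u A_nv = 571.1 kN; 0.6 F_y A_gv = 632.6 kN → shear rupture governs the shear term.
R_n = 571.1 + 1.0 × 470 × 195 / 1000 = 662.7 kN.
Allowable strength R_n/Ω = 662.7 / 2 = 331 kN.

331 kN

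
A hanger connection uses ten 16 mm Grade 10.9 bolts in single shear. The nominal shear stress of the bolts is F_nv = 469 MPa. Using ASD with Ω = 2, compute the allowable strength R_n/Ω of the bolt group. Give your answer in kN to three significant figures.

471 kN

A_b = π × 16² / 4 = 201.1 mm².
R_n = F_nv · A_b · n · n_s = 469 × 201.1 × 10 × 1 / 1000 = 943 kN.
Allowable strength R_n/Ω = 943 / 2 = 471 kN.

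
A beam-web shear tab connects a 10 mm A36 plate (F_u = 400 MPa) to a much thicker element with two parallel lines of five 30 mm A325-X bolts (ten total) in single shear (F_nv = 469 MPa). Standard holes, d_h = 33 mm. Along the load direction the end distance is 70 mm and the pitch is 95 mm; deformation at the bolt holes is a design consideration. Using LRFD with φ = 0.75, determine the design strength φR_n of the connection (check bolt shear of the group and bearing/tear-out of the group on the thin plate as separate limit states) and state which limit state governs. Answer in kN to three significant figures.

2110 kN (bearing governs)

Bolt shear: A_b = π·30²/4 = 706.9 mm²; R_n = 469 × 706.9 × 10 × 1 / 1000 = 3315 kN → 0.75 × 3315 = 2490 kN.
Bearing (1.2 l_c t F_u ≤ 2.4 d t F_u): upper limit = 2.4·30·10·400 / 1000 = 288 kN.
  Edge l_c = 70 − 33/2 = 53.5 → r_n = 256.8 kN; interior l_c = 95 − 33 = 62 → r_n = 288 kN.
  R_n,bearing = 2·256.8 + 8·288 = 2818 kN → 0.75 × 2818 = 2110 kN.
Bearing governs: 2110 kN.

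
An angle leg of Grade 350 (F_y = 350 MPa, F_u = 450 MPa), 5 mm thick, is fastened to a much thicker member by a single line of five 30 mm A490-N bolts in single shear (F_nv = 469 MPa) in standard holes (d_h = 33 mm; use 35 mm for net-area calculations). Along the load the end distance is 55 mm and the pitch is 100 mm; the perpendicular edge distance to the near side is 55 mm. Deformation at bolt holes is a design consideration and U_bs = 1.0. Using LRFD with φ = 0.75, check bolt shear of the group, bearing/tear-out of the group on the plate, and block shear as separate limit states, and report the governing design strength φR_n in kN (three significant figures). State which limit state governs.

Bolt shear: A_b = π·30²/4 = 706.9 mm²; R_n = 469 × 706.9 × 5 × 1 / 1000 = 1658 kN → 0.75 × 1658 = 1240 kN.
Bearing: edge l_c = 38.5, r_n = 103.9 kN; interior l_c = 67, r_n = 162 kN; R_n = 103.9 + 4·162 = 752 kN → 564 kN.
Block shear: A_gv = 2275, A_nv = 1488, A_nt = 187.5 mm²; R_n = min(0.6F_uA_nv, 0.6F_yA_gv) + U_bs·F_u·A_nt = 486 kN → 364 kN.
Block shear governs: 364 kN.

364 kN (block shear governs)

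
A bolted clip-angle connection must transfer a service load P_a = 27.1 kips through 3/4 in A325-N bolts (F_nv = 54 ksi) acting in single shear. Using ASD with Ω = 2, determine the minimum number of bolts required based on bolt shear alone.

A_b = π·0.75²/4 = 0.4418 in².
Per-bolt allowable strength R_n/Ω = 54 × 0.4418 × 1 / 2 = 11.93 kips.
n ≥ 27.1 / 11.93 = 2.272 → use 3 bolts.

3 bolts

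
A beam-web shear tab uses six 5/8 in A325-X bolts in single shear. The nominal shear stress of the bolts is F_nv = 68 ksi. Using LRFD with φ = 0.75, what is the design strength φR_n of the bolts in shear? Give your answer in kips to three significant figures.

A_b = π × 0.625² / 4 = 0.3068 in².
R_n = F_nv · A_b · n · n_s = 68 × 0.3068 × 6 × 1 = 125.2 kips.
Design strength φR_n = 0.75 × 125.2 = 93.9 kips.

93.9 kips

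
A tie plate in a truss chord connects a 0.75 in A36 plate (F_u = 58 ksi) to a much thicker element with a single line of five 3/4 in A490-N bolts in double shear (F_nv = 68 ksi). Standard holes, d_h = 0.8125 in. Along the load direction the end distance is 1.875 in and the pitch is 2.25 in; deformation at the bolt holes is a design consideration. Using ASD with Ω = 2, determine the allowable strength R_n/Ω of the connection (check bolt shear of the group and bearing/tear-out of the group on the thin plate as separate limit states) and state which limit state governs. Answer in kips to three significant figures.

Bolt shear: A_b = π·0.75²/4 = 0.4418 in²; R_n = 68 × 0.4418 × 5 × 2 = 300.4 kips → 300.4 / 2 = 150 kips.
Bearing (1.2 l_c t F_u ≤ 2.4 d t F_u): upper limit = 2.4·0.75·0.75·58 = 78.3 kips.
  Edge l_c = 1.875 − 0.8125/2 = 1.469 → r_n = 76.67 kips; interior l_c = 2.25 − 0.8125 = 1.438 → r_n = 75.04 kips.
  R_n,bearing = 1·76.67 + 4·75.04 = 376.8 kips → 376.8 / 2 = 188 kips.
Bolt shear governs: 150 kips.

150 kips (bolt shear governs)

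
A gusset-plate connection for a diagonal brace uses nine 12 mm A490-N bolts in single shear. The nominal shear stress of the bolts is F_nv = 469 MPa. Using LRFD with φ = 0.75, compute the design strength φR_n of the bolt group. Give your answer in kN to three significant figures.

358 kN

A_b = π × 12² / 4 = 113.1 mm².
R_n = F_nv · A_b · n · n_s = 469 × 113.1 × 9 × 1 / 1000 = 477.4 kN.
Design strength φR_n = 0.75 × 477.4 = 358 kN.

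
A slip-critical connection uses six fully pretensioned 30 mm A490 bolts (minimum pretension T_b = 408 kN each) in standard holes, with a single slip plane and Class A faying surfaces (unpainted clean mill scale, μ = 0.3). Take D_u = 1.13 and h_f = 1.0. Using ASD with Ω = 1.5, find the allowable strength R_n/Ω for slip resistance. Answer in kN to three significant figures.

R_n = μ · D_u · h_f · T_b · n_s · n_b = 0.3 × 1.13 × 1.0 × 408 × 1 × 6 = 829.9 kN.
Allowable strength R_n/Ω = 829.9 / 1.5 = 553 kN.

553 kN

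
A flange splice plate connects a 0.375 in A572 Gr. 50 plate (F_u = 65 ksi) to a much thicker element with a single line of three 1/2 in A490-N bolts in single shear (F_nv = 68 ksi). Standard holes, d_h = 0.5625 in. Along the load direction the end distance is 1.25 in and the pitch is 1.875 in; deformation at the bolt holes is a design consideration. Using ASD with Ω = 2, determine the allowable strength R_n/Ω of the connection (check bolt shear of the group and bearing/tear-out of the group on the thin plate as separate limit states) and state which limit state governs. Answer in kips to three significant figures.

20 kips (bolt shear governs)

Bolt shear: A_b = π·0.5²/4 = 0.1963 in²; R_n = 68 × 0.1963 × 3 × 1 = 40.06 kips → 40.06 / 2 = 20 kips.
Bearing (1.2 l_c t F_u ≤ 2.4 d t F_u): upper limit = 2.4·0.5·0.375·65 = 29.25 kips.
  Edge l_c = 1.25 − 0.5625/2 = 0.9688 → r_n = 28.34 kips; interior l_c = 1.875 − 0.5625 = 1.312 → r_n = 29.25 kips.
  R_n,bearing = 1·28.34 + 2·29.25 = 86.84 kips → 86.84 / 2 = 43.4 kips.
Bolt shear governs: 20 kips.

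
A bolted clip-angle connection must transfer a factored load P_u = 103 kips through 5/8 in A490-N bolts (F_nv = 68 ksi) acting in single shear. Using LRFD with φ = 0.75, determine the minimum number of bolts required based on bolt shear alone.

7 bolts

A_b = π·0.625²/4 = 0.3068 in².
Per-bolt design strength φR_n = 0.75 × 68 × 0.3068 × 1 = 15.65 kips.
n ≥ 103 / 15.65 = 6.583 → use 7 bolts.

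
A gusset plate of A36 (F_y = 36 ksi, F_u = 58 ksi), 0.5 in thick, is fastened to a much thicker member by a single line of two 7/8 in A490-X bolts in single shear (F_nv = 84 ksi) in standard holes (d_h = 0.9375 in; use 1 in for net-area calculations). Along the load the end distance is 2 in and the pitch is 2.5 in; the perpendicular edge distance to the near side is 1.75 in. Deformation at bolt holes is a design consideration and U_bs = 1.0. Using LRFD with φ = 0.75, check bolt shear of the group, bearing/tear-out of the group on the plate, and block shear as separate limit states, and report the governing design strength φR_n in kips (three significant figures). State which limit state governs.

Bolt shear: A_b = π·0.875²/4 = 0.6013 in²; R_n = 84 × 0.6013 × 2 × 1 = 101 kips → 0.75 × 101 = 75.8 kips.
Bearing: edge l_c = 1.531, r_n = 53.29 kips; interior l_c = 1.562, r_n = 54.38 kips; R_n = 53.29 + 1·54.38 = 107.7 kips → 80.7 kips.
Block shear: A_gv = 2.25, A_nv = 1.5, A_nt = 0.625 in²; R_n = min(0.6F_uA_nv, 0.6F_yA_gv) + U_bs·F_u·A_nt = 84.85 kips → 63.6 kips.
Block shear governs: 63.6 kips.

63.6 kips (block shear governs)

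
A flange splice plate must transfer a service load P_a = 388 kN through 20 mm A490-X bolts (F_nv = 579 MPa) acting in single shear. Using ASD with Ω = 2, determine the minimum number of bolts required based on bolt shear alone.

5 bolts

A_b = π·20²/4 = 314.2 mm².
Per-bolt allowable strength R_n/Ω = 579 × 314.2 × 1 / 1000 / 2 = 90.95 kN.
n ≥ 388 / 90.95 = 4.266 → use 5 bolts.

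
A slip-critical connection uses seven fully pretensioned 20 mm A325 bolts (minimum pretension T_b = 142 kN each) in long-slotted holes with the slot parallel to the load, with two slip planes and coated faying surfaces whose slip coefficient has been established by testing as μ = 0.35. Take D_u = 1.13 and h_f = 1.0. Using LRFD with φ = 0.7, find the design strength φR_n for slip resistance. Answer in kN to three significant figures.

550 kN

R_n = μ · D_u · h_f · T_b · n_s · n_b = 0.35 × 1.13 × 1.0 × 142 × 2 × 7 = 786.3 kN.
Design strength φR_n = 0.7 × 786.3 = 550 kN.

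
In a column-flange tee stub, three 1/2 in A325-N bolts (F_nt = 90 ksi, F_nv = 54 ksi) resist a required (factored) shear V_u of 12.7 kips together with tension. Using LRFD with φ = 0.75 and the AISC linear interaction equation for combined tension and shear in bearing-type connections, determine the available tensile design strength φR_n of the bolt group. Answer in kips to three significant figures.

30.5 kips

A_b = π·0.5²/4 = 0.1963 in²; f_rv = 12.7 / (3 × 0.1963) = 21.56 ksi.
F'_nt = 1.3 F_nt − (F_nt / φF_nv) f_rv = 1.3·90 − (90/(0.75·54))·21.56 = 69.09 ksi, capped at F_nt → F'_nt = 69.09 ksi.
R_n = F'_nt · A_b · n = 69.09 × 0.1963 × 3 = 40.7 kips.
Design strength φR_n = 0.75 × 40.7 = 30.5 kips.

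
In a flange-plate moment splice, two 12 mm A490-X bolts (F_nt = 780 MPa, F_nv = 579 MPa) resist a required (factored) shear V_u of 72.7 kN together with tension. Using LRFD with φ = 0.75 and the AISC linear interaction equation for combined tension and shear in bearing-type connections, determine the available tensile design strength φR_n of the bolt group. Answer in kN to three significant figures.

A_b = π·12²/4 = 113.1 mm²; f_rv = 72.7 × 1000 / (2 × 113.1) = 321.4 MPa.
F'_nt = 1.3 F_nt − (F_nt / φF_nv) f_rv = 1.3·780 − (780/(0.75·579))·321.4 = 436.7 MPa, capped at F_nt → F'_nt = 436.7 MPa.
R_n = F'_nt · A_b · n = 436.7 × 113.1 × 2 / 1000 = 98.78 kN.
Design strength φR_n = 0.75 × 98.78 = 74.1 kN.

74.1 kN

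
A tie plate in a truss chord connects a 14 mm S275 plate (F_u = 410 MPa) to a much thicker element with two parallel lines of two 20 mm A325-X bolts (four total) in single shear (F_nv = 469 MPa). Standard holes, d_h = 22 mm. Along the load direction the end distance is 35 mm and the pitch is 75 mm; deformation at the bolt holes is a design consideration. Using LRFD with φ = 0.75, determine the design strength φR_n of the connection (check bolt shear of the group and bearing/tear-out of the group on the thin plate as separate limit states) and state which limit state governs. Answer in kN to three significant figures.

Bolt shear: A_b = π·20²/4 = 314.2 mm²; R_n = 469 × 314.2 × 4 × 1 / 1000 = 589.4 kN → 0.75 × 589.4 = 442 kN.
Bearing (1.2 l_c t F_u ≤ 2.4 d t F_u): upper limit = 2.4·20·14·410 / 1000 = 275.5 kN.
  Edge l_c = 35 − 22/2 = 24 → r_n = 165.3 kN; interior l_c = 75 − 22 = 53 → r_n = 275.5 kN.
  R_n,bearing = 2·165.3 + 2·275.5 = 881.7 kN → 0.75 × 881.7 = 661 kN.
Bolt shear governs: 442 kN.

442 kN (bolt shear governs)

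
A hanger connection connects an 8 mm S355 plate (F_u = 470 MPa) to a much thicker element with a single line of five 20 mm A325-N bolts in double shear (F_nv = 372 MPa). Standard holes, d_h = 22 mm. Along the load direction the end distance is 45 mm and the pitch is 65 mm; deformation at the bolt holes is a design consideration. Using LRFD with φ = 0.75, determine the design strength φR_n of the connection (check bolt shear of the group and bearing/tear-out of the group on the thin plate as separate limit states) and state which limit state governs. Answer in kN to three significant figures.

Bolt shear: A_b = π·20²/4 = 314.2 mm²; R_n = 372 × 314.2 × 5 × 2 / 1000 = 1169 kN → 0.75 × 1169 = 877 kN.
Bearing (1.2 l_c t F_u ≤ 2.4 d t F_u): upper limit = 2.4·20·8·470 / 1000 = 180.5 kN.
  Edge l_c = 45 − 22/2 = 34 → r_n = 153.4 kN; interior l_c = 65 − 22 = 43 → r_n = 180.5 kN.
  R_n,bearing = 1·153.4 + 4·180.5 = 875.3 kN → 0.75 × 875.3 = 656 kN.
Bearing governs: 656 kN.

656 kN (bearing governs)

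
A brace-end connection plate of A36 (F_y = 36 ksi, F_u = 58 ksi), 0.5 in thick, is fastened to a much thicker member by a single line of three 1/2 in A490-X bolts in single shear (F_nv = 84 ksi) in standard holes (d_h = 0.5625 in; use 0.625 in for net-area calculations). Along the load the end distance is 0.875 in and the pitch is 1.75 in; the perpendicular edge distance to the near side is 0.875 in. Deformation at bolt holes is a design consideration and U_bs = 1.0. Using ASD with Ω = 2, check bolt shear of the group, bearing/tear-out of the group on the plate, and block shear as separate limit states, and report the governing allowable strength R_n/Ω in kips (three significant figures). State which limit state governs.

24.7 kips (bolt shear governs)

Bolt shear: A_b = π·0.5²/4 = 0.1963 in²; R_n = 84 × 0.1963 × 3 × 1 = 49.48 kips → 49.48 / 2 = 24.7 kips.
Bearing: edge l_c = 0.5938, r_n = 20.66 kips; interior l_c = 1.188, r_n = 34.8 kips; R_n = 20.66 + 2·34.8 = 90.26 kips → 45.1 kips.
Block shear: A_gv = 2.188, A_nv = 1.406, A_nt = 0.2812 in²; R_n = min(0.6F_uA_nv, 0.6F_yA_gv) + U_bs·F_u·A_nt = 63.56 kips → 31.8 kips.
Bolt shear governs: 24.7 kips.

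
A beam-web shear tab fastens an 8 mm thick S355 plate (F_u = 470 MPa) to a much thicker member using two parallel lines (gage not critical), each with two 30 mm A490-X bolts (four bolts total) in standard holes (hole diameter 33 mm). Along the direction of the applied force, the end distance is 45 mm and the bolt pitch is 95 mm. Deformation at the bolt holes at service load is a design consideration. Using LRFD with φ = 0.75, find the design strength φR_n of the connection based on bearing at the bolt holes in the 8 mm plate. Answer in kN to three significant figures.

Per bolt r_n = 1.2 l_c t F_u ≤ 2.4 d t F_u; upper limit = 2.4 × 30 × 8 × 470 / 1000 = 270.7 kN.
Edge bolt: l_c = 45 − 33/2 = 28.5 mm → 1.2 × 28.5 × 8 × 470 / 1000 = 128.6 → r_n = 128.6 kN.
Interior bolts: l_c = 95 − 33 = 62 mm → 1.2 × 62 × 8 × 470 / 1000 = 279.7 → r_n = 270.7 kN.
R_n = 2 × 128.6 + 2 × 270.7 = 798.6 kN.
Design strength φR_n = 0.75 × 798.6 = 599 kN.

599 kN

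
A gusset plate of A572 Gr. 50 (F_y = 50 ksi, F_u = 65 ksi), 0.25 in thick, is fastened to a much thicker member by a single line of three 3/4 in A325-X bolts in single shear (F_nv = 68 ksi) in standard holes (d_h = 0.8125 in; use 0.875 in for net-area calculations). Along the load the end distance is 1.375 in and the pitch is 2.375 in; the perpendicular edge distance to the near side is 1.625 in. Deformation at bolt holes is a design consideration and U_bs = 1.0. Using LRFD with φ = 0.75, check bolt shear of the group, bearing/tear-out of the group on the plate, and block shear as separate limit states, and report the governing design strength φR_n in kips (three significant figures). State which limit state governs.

43.3 kips (block shear governs)

Bolt shear: A_b = π·0.75²/4 = 0.4418 in²; R_n = 68 × 0.4418 × 3 × 1 = 90.12 kips → 0.75 × 90.12 = 67.6 kips.
Bearing: edge l_c = 0.9688, r_n = 18.89 kips; interior l_c = 1.562, r_n = 29.25 kips; R_n = 18.89 + 2·29.25 = 77.39 kips → 58 kips.
Block shear: A_gv = 1.531, A_nv = 0.9844, A_nt = 0.2969 in²; R_n = min(0.6F_uA_nv, 0.6F_yA_gv) + U_bs·F_u·A_nt = 57.69 kips → 43.3 kips.
Block shear governs: 43.3 kips.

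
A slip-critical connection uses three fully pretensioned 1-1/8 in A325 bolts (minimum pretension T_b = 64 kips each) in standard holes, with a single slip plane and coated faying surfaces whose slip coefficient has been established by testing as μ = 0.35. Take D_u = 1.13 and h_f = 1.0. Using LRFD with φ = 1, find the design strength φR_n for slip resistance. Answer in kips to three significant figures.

R_n = μ · D_u · h_f · T_b · n_s · n_b = 0.35 × 1.13 × 1.0 × 64 × 1 × 3 = 75.94 kips.
Design strength φR_n = 1 × 75.94 = 75.9 kips.

75.9 kips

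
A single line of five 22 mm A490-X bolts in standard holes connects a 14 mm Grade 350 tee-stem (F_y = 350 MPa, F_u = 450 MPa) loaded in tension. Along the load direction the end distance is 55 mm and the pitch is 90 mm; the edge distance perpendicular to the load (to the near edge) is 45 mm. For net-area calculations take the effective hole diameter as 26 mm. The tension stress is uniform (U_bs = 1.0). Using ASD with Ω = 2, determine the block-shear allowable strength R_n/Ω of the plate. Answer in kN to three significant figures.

Shear plane L_v = 55 + 4·90 = 415 mm; A_gv = 415 × 14 = 5810 mm².
A_nv = (415 − 4.5·26) × 14 = 4172 mm².
A_nt = (45 − 0.5·26) × 14 = 448 mm².
0.6 F_u A_nv = 1126 kN; 0.6 F_y A_gv = 1220 kN → shear rupture governs the shear term.
R_n = 1126 + 1.0 × 450 × 448 / 1000 = 1328 kN.
Allowable strength R_n/Ω = 1328 / 2 = 664 kN.

664 kN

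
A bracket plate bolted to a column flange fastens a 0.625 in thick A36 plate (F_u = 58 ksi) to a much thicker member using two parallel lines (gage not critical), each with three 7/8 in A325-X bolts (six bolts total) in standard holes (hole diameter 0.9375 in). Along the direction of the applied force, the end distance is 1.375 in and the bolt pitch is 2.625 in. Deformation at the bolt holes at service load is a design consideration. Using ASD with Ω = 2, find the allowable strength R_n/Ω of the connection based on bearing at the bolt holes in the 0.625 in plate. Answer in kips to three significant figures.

Per bolt r_n = 1.2 l_c t F_u ≤ 2.4 d t F_u; upper limit = 2.4 × 0.875 × 0.625 × 58 = 76.12 kips.
Edge bolt: l_c = 1.375 − 0.9375/2 = 0.9062 in → 1.2 × 0.9062 × 0.625 × 58 = 39.42 → r_n = 39.42 kips.
Interior bolts: l_c = 2.625 − 0.9375 = 1.688 in → 1.2 × 1.688 × 0.625 × 58 = 73.41 → r_n = 73.41 kips.
R_n = 2 × 39.42 + 4 × 73.41 = 372.5 kips.
Allowable strength R_n/Ω = 372.5 / 2 = 186 kips.

186 kips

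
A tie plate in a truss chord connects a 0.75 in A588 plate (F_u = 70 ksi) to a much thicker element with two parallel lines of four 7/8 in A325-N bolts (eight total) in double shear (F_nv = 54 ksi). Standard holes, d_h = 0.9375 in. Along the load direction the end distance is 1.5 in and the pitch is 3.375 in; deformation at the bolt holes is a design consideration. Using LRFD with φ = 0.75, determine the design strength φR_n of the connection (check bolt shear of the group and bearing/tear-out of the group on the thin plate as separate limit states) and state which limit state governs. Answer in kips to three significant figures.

390 kips (bolt shear governs)

Bolt shear: A_b = π·0.875²/4 = 0.6013 in²; R_n = 54 × 0.6013 × 8 × 2 = 519.5 kips → 0.75 × 519.5 = 390 kips.
Bearing (1.2 l_c t F_u ≤ 2.4 d t F_u): upper limit = 2.4·0.875·0.75·70 = 110.3 kips.
  Edge l_c = 1.5 − 0.9375/2 = 1.031 → r_n = 64.97 kips; interior l_c = 3.375 − 0.9375 = 2.438 → r_n = 110.3 kips.
  R_n,bearing = 2·64.97 + 6·110.3 = 791.4 kips → 0.75 × 791.4 = 594 kips.
Bolt shear governs: 390 kips.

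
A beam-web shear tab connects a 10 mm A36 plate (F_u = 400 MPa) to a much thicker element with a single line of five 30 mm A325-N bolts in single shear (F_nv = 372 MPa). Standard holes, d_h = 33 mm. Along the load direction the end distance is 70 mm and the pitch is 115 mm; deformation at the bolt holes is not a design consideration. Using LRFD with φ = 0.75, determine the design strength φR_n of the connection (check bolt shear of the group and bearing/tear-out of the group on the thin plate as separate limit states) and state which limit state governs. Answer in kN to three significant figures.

986 kN (bolt shear governs)

Bolt shear: A_b = π·30²/4 = 706.9 mm²; R_n = 372 × 706.9 × 5 × 1 / 1000 = 1315 kN → 0.75 × 1315 = 986 kN.
Bearing (1.5 l_c t F_u ≤ 3.0 d t F_u): upper limit = 3.0·30·10·400 / 1000 = 360 kN.
  Edge l_c = 70 − 33/2 = 53.5 → r_n = 321 kN; interior l_c = 115 − 33 = 82 → r_n = 360 kN.
  R_n,bearing = 1·321 + 4·360 = 1761 kN → 0.75 × 1761 = 1320 kN.
Bolt shear governs: 986 kN.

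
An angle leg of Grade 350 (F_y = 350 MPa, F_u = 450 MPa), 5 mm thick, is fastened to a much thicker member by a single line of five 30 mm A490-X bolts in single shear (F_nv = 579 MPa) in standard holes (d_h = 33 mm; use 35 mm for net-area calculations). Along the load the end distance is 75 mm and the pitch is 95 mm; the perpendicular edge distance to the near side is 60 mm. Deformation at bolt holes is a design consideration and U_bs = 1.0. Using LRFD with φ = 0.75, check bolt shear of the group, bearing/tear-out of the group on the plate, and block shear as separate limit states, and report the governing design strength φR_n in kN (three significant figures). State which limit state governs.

373 kN (block shear governs)

Bolt shear: A_b = π·30²/4 = 706.9 mm²; R_n = 579 × 706.9 × 5 × 1 / 1000 = 2046 kN → 0.75 × 2046 = 1530 kN.
Bearing: edge l_c = 58.5, r_n = 158 kN; interior l_c = 62, r_n = 162 kN; R_n = 158 + 4·162 = 806 kN → 604 kN.
Block shear: A_gv = 2275, A_nv = 1488, A_nt = 212.5 mm²; R_n = min(0.6F_uA_nv, 0.6F_yA_gv) + U_bs·F_u·A_nt = 497.2 kN → 373 kN.
Block shear governs: 373 kN.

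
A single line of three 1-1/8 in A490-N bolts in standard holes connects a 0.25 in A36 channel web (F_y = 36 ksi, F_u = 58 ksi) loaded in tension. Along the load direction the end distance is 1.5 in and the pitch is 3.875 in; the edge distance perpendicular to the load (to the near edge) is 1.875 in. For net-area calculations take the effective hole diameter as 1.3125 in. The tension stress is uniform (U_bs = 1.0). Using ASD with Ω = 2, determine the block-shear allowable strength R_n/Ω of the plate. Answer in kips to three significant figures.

Shear plane L_v = 1.5 + 2·3.875 = 9.25 in; A_gv = 9.25 × 0.25 = 2.312 in².
A_nv = (9.25 − 2.5·1.3125) × 0.25 = 1.492 in².
A_nt = (1.875 − 0.5·1.3125) × 0.25 = 0.3047 in².
0.6 F_u A_nv = 51.93 kips; 0.6 F_y A_gv = 49.95 kips → shear yielding governs the shear term.
R_n = 49.95 + 1.0 × 58 × 0.3047 = 67.62 kips.
Allowable strength R_n/Ω = 67.62 / 2 = 33.8 kips.

33.8 kips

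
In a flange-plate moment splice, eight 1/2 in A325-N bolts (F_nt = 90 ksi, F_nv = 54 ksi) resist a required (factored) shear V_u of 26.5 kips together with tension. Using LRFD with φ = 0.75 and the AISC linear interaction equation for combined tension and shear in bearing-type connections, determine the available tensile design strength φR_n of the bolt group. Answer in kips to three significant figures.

93.7 kips

A_b = π·0.5²/4 = 0.1963 in²; f_rv = 26.5 / (8 × 0.1963) = 16.87 ksi.
F'_nt = 1.3 F_nt − (F_nt / φF_nv) f_rv = 1.3·90 − (90/(0.75·54))·16.87 = 79.51 ksi, capped at F_nt → F'_nt = 79.51 ksi.
R_n = F'_nt · A_b · n = 79.51 × 0.1963 × 8 = 124.9 kips.
Design strength φR_n = 0.75 × 124.9 = 93.7 kips.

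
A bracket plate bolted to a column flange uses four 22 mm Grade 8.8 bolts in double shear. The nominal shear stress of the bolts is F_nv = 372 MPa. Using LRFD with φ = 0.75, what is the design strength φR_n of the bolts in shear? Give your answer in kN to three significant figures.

848 kN

A_b = π × 22² / 4 = 380.1 mm².
R_n = F_nv · A_b · n · n_s = 372 × 380.1 × 4 × 2 / 1000 = 1131 kN.
Design strength φR_n = 0.75 × 1131 = 848 kN.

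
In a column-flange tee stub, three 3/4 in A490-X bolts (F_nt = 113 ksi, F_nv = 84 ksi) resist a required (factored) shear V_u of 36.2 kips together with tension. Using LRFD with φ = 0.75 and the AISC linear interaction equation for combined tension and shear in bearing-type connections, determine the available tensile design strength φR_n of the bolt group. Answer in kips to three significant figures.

97.3 kips

A_b = π·0.75²/4 = 0.4418 in²; f_rv = 36.2 / (3 × 0.4418) = 27.31 ksi.
F'_nt = 1.3 F_nt − (F_nt / φF_nv) f_rv = 1.3·113 − (113/(0.75·84))·27.31 = 97.91 ksi, capped at F_nt → F'_nt = 97.91 ksi.
R_n = F'_nt · A_b · n = 97.91 × 0.4418 × 3 = 129.8 kips.
Design strength φR_n = 0.75 × 129.8 = 97.3 kips.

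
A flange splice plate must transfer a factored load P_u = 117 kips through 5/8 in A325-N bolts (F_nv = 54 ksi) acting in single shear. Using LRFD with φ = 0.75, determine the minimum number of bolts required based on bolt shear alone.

10 bolts

A_b = π·0.625²/4 = 0.3068 in².
Per-bolt design strength φR_n = 0.75 × 54 × 0.3068 × 1 = 12.43 kips.
n ≥ 117 / 12.43 = 9.416 → use 10 bolts.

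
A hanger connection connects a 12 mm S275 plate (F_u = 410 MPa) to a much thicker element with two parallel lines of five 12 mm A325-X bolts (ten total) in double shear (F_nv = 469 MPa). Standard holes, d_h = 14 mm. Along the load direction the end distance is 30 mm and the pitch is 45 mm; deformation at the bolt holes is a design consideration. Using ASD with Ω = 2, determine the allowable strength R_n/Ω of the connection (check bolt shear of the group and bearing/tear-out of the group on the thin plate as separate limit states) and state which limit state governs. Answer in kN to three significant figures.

530 kN (bolt shear governs)

Bolt shear: A_b = π·12²/4 = 113.1 mm²; R_n = 469 × 113.1 × 10 × 2 / 1000 = 1061 kN → 1061 / 2 = 530 kN.
Bearing (1.2 l_c t F_u ≤ 2.4 d t F_u): upper limit = 2.4·12·12·410 / 1000 = 141.7 kN.
  Edge l_c = 30 − 14/2 = 23 → r_n = 135.8 kN; interior l_c = 45 − 14 = 31 → r_n = 141.7 kN.
  R_n,bearing = 2·135.8 + 8·141.7 = 1405 kN → 1405 / 2 = 703 kN.
Bolt shear governs: 530 kN.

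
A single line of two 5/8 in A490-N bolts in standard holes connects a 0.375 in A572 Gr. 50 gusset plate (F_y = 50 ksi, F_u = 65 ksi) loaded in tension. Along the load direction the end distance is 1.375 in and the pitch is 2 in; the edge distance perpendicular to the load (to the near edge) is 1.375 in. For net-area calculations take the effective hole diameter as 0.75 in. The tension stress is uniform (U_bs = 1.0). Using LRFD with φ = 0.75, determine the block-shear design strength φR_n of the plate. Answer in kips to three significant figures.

43 kips

Shear plane L_v = 1.375 + 1·2 = 3.375 in; A_gv = 3.375 × 0.375 = 1.266 in².
A_nv = (3.375 − 1.5·0.75) × 0.375 = 0.8438 in².
A_nt = (1.375 − 0.5·0.75) × 0.375 = 0.375 in².
0.6 F_u A_nv = 32.91 kips; 0.6 F_y A_gv = 37.97 kips → shear rupture governs the shear term.
R_n = 32.91 + 1.0 × 65 × 0.375 = 57.28 kips.
Design strength φR_n = 0.75 × 57.28 = 43 kips.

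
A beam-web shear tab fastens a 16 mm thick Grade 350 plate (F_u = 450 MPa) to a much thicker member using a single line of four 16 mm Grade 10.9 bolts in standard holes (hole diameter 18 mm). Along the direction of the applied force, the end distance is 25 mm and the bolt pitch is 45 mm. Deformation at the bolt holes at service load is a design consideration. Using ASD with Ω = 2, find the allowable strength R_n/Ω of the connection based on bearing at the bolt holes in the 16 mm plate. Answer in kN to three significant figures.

419 kN

Per bolt r_n = 1.2 l_c t F_u ≤ 2.4 d t F_u; upper limit = 2.4 × 16 × 16 × 450 / 1000 = 276.5 kN.
Edge bolt: l_c = 25 − 18/2 = 16 mm → 1.2 × 16 × 16 × 450 / 1000 = 138.2 → r_n = 138.2 kN.
Interior bolts: l_c = 45 − 18 = 27 mm → 1.2 × 27 × 16 × 450 / 1000 = 233.3 → r_n = 233.3 kN.
R_n = 1 × 138.2 + 3 × 233.3 = 838.1 kN.
Allowable strength R_n/Ω = 838.1 / 2 = 419 kN.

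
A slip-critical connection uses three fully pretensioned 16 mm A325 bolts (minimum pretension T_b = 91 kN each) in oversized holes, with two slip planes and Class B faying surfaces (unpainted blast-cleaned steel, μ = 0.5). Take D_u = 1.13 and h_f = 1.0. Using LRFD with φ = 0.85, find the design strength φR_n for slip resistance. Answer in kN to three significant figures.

262 kN

R_n = μ · D_u · h_f · T_b · n_s · n_b = 0.5 × 1.13 × 1.0 × 91 × 2 × 3 = 308.5 kN.
Design strength φR_n = 0.85 × 308.5 = 262 kN.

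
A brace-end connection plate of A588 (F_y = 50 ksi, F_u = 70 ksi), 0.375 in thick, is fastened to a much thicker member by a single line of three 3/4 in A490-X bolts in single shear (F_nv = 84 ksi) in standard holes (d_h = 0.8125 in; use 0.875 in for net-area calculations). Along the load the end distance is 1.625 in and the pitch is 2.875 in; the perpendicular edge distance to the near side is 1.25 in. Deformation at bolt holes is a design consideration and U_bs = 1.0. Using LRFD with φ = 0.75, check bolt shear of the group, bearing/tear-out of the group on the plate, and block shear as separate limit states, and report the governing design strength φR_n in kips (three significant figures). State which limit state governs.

Bolt shear: A_b = π·0.75²/4 = 0.4418 in²; R_n = 84 × 0.4418 × 3 × 1 = 111.3 kips → 0.75 × 111.3 = 83.5 kips.
Bearing: edge l_c = 1.219, r_n = 38.39 kips; interior l_c = 2.062, r_n = 47.25 kips; R_n = 38.39 + 2·47.25 = 132.9 kips → 99.7 kips.
Block shear: A_gv = 2.766, A_nv = 1.945, A_nt = 0.3047 in²; R_n = min(0.6F_uA_nv, 0.6F_yA_gv) + U_bs·F_u·A_nt = 103 kips → 77.3 kips.
Block shear governs: 77.3 kips.

77.3 kips (block shear governs)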